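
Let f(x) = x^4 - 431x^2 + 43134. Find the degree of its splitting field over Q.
[K : Q] = 4

Solving the quadratic in x^2: x^2 = (431 ± √(431^2 - 4·43134))/2 = (431 ± √13225)/2 = (431 ± 115)/2, giving x^2 = 273 or x^2 = 158. So f(x) = (x^2 - 273)(x^2 - 158) and the roots of f are ±√273, ±√158. Hence the splitting field is K = Q(√273, √158). Since 273 and 158 are distinct squarefree integers > 1, their product 43134 is not a perfect square, so √158 ∉ Q(√273). By the tower law [K:Q] = [Q(√273,√158):Q(√273)] · [Q(√273):Q] = 2 · 2 = 4.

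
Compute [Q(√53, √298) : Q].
[Q(√53, √298) : Q] = 4

[Q(√53):Q] = 2 (min poly x^2 - 53, irreducible since 53 is squarefree > 1). For the top step, suppose √298 ∈ Q(√53), say √298 = c + d√53 with c, d ∈ Q. Squaring: 298 = c^2 + 53d^2 + 2cd√53. Since √53 ∉ Q this forces 2cd = 0. If d = 0 then √298 = c ∈ Q, contradicting 298 squarefree > 1. If c = 0 then 298 = 53d^2, so 53·298 = (53d)^2 is a perfect square in Q — but 53·298 = 15794 is not a perfect square (since 53 and 298 are distinct squarefree integers). Contradiction. Hence √298 ∉ Q(√53), so x^2 - 298 stays irreducible over Q(√53) and [Q(√53, √298) : Q(√53)] = 2. By the tower law, [Q(√53, √298) : Q] = 2 · 2 = 4.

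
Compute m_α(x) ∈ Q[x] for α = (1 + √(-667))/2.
m_α(x) = x^2 - x + 167

From 2α - 1 = √(-667), squaring gives (2α - 1)^2 = -667, i.e. 4α^2 - 4α + 1 = -667, so α^2 - α + (1 + 667)/4 = 0. Since -667 ≡ 1 (mod 4), (1 + 667)/4 = 167 ∈ Z. The polynomial x^2 - x + 167 has discriminant 1 - 4·(167) = -667, which is not a perfect square in Q (d = -667 is squarefree and ≠ 1), so x^2 - x + 167 is irreducible over Q. It is the minimal polynomial of α.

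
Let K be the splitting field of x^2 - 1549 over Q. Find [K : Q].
[K : Q] = 2

f(x) = x^2 - 1549 factors as (x - √1549)(x + √1549). The splitting field is K = Q(√1549). Since 1549 is squarefree and > 1, it is not a perfect square, so x^2 - 1549 is irreducible over Q and [Q(√1549) : Q] = 2. Hence [K : Q] = 2.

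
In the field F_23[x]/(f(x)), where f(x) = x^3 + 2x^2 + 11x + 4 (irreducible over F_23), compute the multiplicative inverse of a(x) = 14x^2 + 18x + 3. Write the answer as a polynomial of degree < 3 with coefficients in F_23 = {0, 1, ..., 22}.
a(x)^(-1) ≡ 16x^2 + 3x + 4 (mod f(x))

Since f is irreducible over F_23, F_23[x]/(f) is a field and a(x) ≠ 0 has an inverse. Apply the extended Euclidean algorithm to f(x) and a(x) in F_23[x]: f(x) = (5x + 20)·a(x) + (4x + 13);  a(x) = (15x + 19)·(4x + 13) + (9). The last nonzero remainder is the constant 9 = gcd(f, a) in F_23. Back-substituting through the division chain expresses 9 = s(x)·a(x) + t(x)·f(x) with s(x) ≡ 6x^2 + 4x + 13 (mod f), so (6x^2 + 4x + 13)·a(x) ≡ 9 (mod f). Multiplying by 9^(-1) ≡ 18 in F_23 gives a(x)^(-1) ≡ 18·(6x^2 + 4x + 13) ≡ 16x^2 + 3x + 4 (mod f). Check: (14x^2 + 18x + 3)·(16x^2 + 3x + 4) = 17x^4 + 8x^3 + 20x^2 + 12x + 12 ≡ 1 (mod x^3 + 2x^2 + 11x + 4).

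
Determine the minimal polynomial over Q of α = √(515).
m_α(x) = x^2 - 515

α satisfies α^2 - 515 = 0, so x^2 - 515 annihilates α. Since d = 515 is squarefree and ≠ 1, it is not a perfect square in Q, so x^2 - 515 has no rational root and is therefore irreducible over Q (a degree-2 polynomial over a field is irreducible iff it has no root). Hence m_α(x) = x^2 - 515.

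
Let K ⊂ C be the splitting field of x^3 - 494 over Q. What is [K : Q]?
[K : Q] = 6

The roots of x^3 - 494 are ∛494, ω∛494, ω^2∛494 where ω = e^(2πi/3) is a primitive cube root of unity, so K = Q(∛494, ω). Now [Q(∛494):Q] = 3 (since 494 is not a perfect cube, x^3 - 494 is irreducible) and [Q(ω):Q] = 2. Both 2 and 3 divide [K:Q], and [K:Q] ≤ 3·2 = 6, so [K:Q] = 6. (Equivalently: Q(∛494) ⊂ R but ω ∉ R, so [K : Q(∛494)] = 2.)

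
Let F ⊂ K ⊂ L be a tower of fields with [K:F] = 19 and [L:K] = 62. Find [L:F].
[L:F] = 1178

The tower law says that for any tower of field extensions F ⊂ K ⊂ L with finite degrees, [L:F] = [L:K] · [K:F]. Here this gives [L:F] = 62 · 19 = 1178.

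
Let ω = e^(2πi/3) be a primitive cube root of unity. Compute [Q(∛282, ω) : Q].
[Q(∛282, ω) : Q] = 6

[Q(∛282):Q] = 3 (min poly x^3 - 282, irreducible since 282 is not a perfect cube). [Q(ω):Q] = 2 (min poly x^2 + x + 1). Since Q(∛282) ⊂ R and ω ∉ R, we have ω ∉ Q(∛282), so x^2 + x + 1 remains irreducible over Q(∛282) and [Q(∛282, ω) : Q(∛282)] = 2. By the tower law, [Q(∛282, ω) : Q] = 3 · 2 = 6. (In fact Q(∛282, ω) is the splitting field of x^3 - 282 over Q.)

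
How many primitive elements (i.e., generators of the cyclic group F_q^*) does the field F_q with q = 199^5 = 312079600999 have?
There are φ(312079600998) = 93237606000 primitive elements

F_q^* is cyclic of order q - 1 = 312079600998. A cyclic group of order m has exactly φ(m) generators. Here m = 312079600998 = 2 · 3^2 · 11 · 71 · 22199431, so the number of primitive elements is φ(312079600998) = 93237606000.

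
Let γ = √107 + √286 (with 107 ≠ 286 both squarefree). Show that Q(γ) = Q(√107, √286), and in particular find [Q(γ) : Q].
[Q(γ) : Q] = 4 (equivalently, Q(γ) = Q(√107, √286))

Obviously Q(γ) ⊆ Q(√107, √286), and [Q(√107, √286):Q] = 4 (since 107, 286 are distinct squarefree integers > 1 with 30602 not a perfect square). To show equality we compute the minimal polynomial of γ. From γ = √107 + √286: γ^2 = 107 + 2√(30602) + 286 = 393 + 2√(30602), so γ^2 - 393 = 2√(30602); squaring, (γ^2 - 393)^2 = 4·30602, i.e. γ^4 - 786γ^2 + 154449 - 122408 = 0, i.e. γ^4 - 786γ^2 + 32041 = 0. So γ is a root of x^4 - 786x^2 + 32041. This polynomial is irreducible over Q: it has no rational root (each ±√107 ± √286 is irrational), and any factorization into two quadratics over Q would force √(30602) ∈ Q (pairing opposite roots) or √107, √286 ∈ Q (other pairings), all impossible. Hence [Q(γ):Q] = 4 = [Q(√107, √286):Q], so Q(γ) = Q(√107, √286).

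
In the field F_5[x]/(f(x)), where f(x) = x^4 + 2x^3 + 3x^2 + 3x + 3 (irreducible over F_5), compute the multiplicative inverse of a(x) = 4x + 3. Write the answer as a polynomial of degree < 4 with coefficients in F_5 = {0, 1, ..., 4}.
a(x)^(-1) ≡ 4x^3 + 2x + 3 (mod f(x))

Since f is irreducible over F_5, F_5[x]/(f) is a field and a(x) ≠ 0 has an inverse. Apply the extended Euclidean algorithm to f(x) and a(x) in F_5[x]: f(x) = (4x^3 + 2x + 3)·a(x) + (4). The last nonzero remainder is the constant 4 = gcd(f, a) in F_5. Back-substituting through the division chain expresses 4 = s(x)·a(x) + t(x)·f(x) with s(x) ≡ x^3 + 3x + 2 (mod f), so (x^3 + 3x + 2)·a(x) ≡ 4 (mod f). Multiplying by 4^(-1) ≡ 4 in F_5 gives a(x)^(-1) ≡ 4·(x^3 + 3x + 2) ≡ 4x^3 + 2x + 3 (mod f). Check: (4x + 3)·(4x^3 + 2x + 3) = x^4 + 2x^3 + 3x^2 + 3x + 4 ≡ 1 (mod x^4 + 2x^3 + 3x^2 + 3x + 3).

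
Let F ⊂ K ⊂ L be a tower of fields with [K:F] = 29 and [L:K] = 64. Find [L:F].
[L:F] = 1856

The tower law says that for any tower of field extensions F ⊂ K ⊂ L with finite degrees, [L:F] = [L:K] · [K:F]. Here this gives [L:F] = 64 · 29 = 1856.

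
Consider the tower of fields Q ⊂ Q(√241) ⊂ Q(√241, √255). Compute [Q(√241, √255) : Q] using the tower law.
[Q(√241, √255) : Q] = 4

[Q(√241):Q] = 2 (min poly x^2 - 241, irreducible since 241 is squarefree > 1). For the top step, suppose √255 ∈ Q(√241), say √255 = c + d√241 with c, d ∈ Q. Squaring: 255 = c^2 + 241d^2 + 2cd√241. Since √241 ∉ Q this forces 2cd = 0. If d = 0 then √255 = c ∈ Q, contradicting 255 squarefree > 1. If c = 0 then 255 = 241d^2, so 241·255 = (241d)^2 is a perfect square in Q — but 241·255 = 61455 is not a perfect square (since 241 and 255 are distinct squarefree integers). Contradiction. Hence √255 ∉ Q(√241), so x^2 - 255 stays irreducible over Q(√241) and [Q(√241, √255) : Q(√241)] = 2. By the tower law, [Q(√241, √255) : Q] = 2 · 2 = 4.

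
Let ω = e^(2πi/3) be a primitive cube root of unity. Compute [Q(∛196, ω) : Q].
[Q(∛196, ω) : Q] = 6

[Q(∛196):Q] = 3 (min poly x^3 - 196, irreducible since 196 is not a perfect cube). [Q(ω):Q] = 2 (min poly x^2 + x + 1). Since Q(∛196) ⊂ R and ω ∉ R, we have ω ∉ Q(∛196), so x^2 + x + 1 remains irreducible over Q(∛196) and [Q(∛196, ω) : Q(∛196)] = 2. By the tower law, [Q(∛196, ω) : Q] = 3 · 2 = 6. (In fact Q(∛196, ω) is the splitting field of x^3 - 196 over Q.)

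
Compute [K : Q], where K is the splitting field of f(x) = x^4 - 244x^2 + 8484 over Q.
[K : Q] = 4

Solving the quadratic in x^2: x^2 = (244 ± √(244^2 - 4·8484))/2 = (244 ± √25600)/2 = (244 ± 160)/2, giving x^2 = 42 or x^2 = 202. So f(x) = (x^2 - 42)(x^2 - 202) and the roots of f are ±√42, ±√202. Hence the splitting field is K = Q(√42, √202). Since 42 and 202 are distinct squarefree integers > 1, their product 8484 is not a perfect square, so √202 ∉ Q(√42). By the tower law [K:Q] = [Q(√42,√202):Q(√42)] · [Q(√42):Q] = 2 · 2 = 4.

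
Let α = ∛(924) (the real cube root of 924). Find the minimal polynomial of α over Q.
m_α(x) = x^3 - 924

α satisfies α^3 = 924, so x^3 - 924 annihilates α. By the rational root test, a rational root p/q (in lowest terms) of x^3 - 924 would satisfy p^3 = 924 q^3, forcing q = 1 and p^3 = 924; but 924 is not a perfect cube, contradiction. A monic cubic over Q with no rational root is irreducible (any nontrivial factorization would include a linear factor). Hence x^3 - 924 is the minimal polynomial of α, and in particular [Q(α):Q] = 3.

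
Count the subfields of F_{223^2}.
F_{223^2} has 2 subfields

The subfields of F_{p^n} are exactly the fields F_{p^d} for d | n (each is the fixed field of the unique index-d subgroup of Gal(F_{p^n}/F_p) ≅ Z/nZ). The divisors of n = 2 are {1, 2}, giving 2 subfields: F_{223^1}, F_{223^2}.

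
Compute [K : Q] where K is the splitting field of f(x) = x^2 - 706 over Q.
[K : Q] = 2

f(x) = x^2 - 706 factors as (x - √706)(x + √706). The splitting field is K = Q(√706). Since 706 is squarefree and > 1, it is not a perfect square, so x^2 - 706 is irreducible over Q and [Q(√706) : Q] = 2. Hence [K : Q] = 2.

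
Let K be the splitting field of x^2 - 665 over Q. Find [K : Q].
[K : Q] = 2

f(x) = x^2 - 665 factors as (x - √665)(x + √665). The splitting field is K = Q(√665). Since 665 is squarefree and > 1, it is not a perfect square, so x^2 - 665 is irreducible over Q and [Q(√665) : Q] = 2. Hence [K : Q] = 2.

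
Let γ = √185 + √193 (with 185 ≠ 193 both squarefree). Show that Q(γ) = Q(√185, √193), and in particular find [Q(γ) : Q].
[Q(γ) : Q] = 4 (equivalently, Q(γ) = Q(√185, √193))

Obviously Q(γ) ⊆ Q(√185, √193), and [Q(√185, √193):Q] = 4 (since 185, 193 are distinct squarefree integers > 1 with 35705 not a perfect square). To show equality we compute the minimal polynomial of γ. From γ = √185 + √193: γ^2 = 185 + 2√(35705) + 193 = 378 + 2√(35705), so γ^2 - 378 = 2√(35705); squaring, (γ^2 - 378)^2 = 4·35705, i.e. γ^4 - 756γ^2 + 142884 - 142820 = 0, i.e. γ^4 - 756γ^2 + 64 = 0. So γ is a root of x^4 - 756x^2 + 64. This polynomial is irreducible over Q: it has no rational root (each ±√185 ± √193 is irrational), and any factorization into two quadratics over Q would force √(35705) ∈ Q (pairing opposite roots) or √185, √193 ∈ Q (other pairings), all impossible. Hence [Q(γ):Q] = 4 = [Q(√185, √193):Q], so Q(γ) = Q(√185, √193).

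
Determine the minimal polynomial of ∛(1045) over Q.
m_α(x) = x^3 - 1045

α satisfies α^3 = 1045, so x^3 - 1045 annihilates α. By the rational root test, a rational root p/q (in lowest terms) of x^3 - 1045 would satisfy p^3 = 1045 q^3, forcing q = 1 and p^3 = 1045; but 1045 is not a perfect cube, contradiction. A monic cubic over Q with no rational root is irreducible (any nontrivial factorization would include a linear factor). Hence x^3 - 1045 is the minimal polynomial of α, and in particular [Q(α):Q] = 3.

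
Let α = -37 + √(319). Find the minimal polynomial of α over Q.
m_α(x) = x^2 + 74x + 1050

From α + 37 = √(319), squaring gives (α + 37)^2 = 319, i.e. α^2 + 74α + 1369 = 319, so α^2 + 74α + 1050 = 0. The discriminant of x^2 + 74x + 1050 is (74)^2 - 4·(1050) = 5476 - 4200 = 1276, and 4·(319) is not a perfect square in Q since 319 is squarefree and ≠ 1. Hence x^2 + 74x + 1050 is irreducible over Q and is the minimal polynomial of α.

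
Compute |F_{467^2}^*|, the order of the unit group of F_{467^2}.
|F_{467^2}^*| = 218088

F_{467^2} has 467^2 = 218089 elements; its multiplicative group consists of all nonzero elements, so |F_{467^2}^*| = 218089 - 1 = 218088. (It is cyclic since any finite subgroup of the multiplicative group of a field is cyclic.)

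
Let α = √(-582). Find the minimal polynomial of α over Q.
m_α(x) = x^2 + 582

α satisfies α^2 + 582 = 0, so x^2 + 582 annihilates α. Since d = -582 is squarefree and ≠ 1, it is not a perfect square in Q, so x^2 + 582 has no rational root and is therefore irreducible over Q (a degree-2 polynomial over a field is irreducible iff it has no root). Hence m_α(x) = x^2 + 582.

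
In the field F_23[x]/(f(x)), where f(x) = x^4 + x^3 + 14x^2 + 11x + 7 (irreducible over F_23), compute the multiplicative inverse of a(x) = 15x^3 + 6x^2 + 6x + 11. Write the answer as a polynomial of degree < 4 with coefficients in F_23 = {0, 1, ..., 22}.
a(x)^(-1) ≡ 14x^3 + 16x^2 + 16x + 5 (mod f(x))

Since f is irreducible over F_23, F_23[x]/(f) is a field and a(x) ≠ 0 has an inverse. Apply the extended Euclidean algorithm to f(x) and a(x) in F_23[x]: f(x) = (20x + 12)·a(x) + (6x^2 + 18x + 13);  a(x) = (14x + 5)·(6x^2 + 18x + 13) + (10x + 15);  (6x^2 + 18x + 13) = (19x + 17)·(10x + 15) + (11). The last nonzero remainder is the constant 11 = gcd(f, a) in F_23. Back-substituting through the division chain expresses 11 = s(x)·a(x) + t(x)·f(x) with s(x) ≡ 16x^3 + 15x^2 + 15x + 9 (mod f), so (16x^3 + 15x^2 + 15x + 9)·a(x) ≡ 11 (mod f). Multiplying by 11^(-1) ≡ 21 in F_23 gives a(x)^(-1) ≡ 21·(16x^3 + 15x^2 + 15x + 9) ≡ 14x^3 + 16x^2 + 16x + 5 (mod f). Check: (15x^3 + 6x^2 + 6x + 11)·(14x^3 + 16x^2 + 16x + 5) = 3x^6 + 2x^5 + 6x^4 + 7x^3 + 3x^2 + 22x + 9 ≡ 1 (mod x^4 + x^3 + 14x^2 + 11x + 7).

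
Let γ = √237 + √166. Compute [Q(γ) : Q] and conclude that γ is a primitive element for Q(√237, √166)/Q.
[Q(γ) : Q] = 4 (equivalently, Q(γ) = Q(√237, √166))

Obviously Q(γ) ⊆ Q(√237, √166), and [Q(√237, √166):Q] = 4 (since 237, 166 are distinct squarefree integers > 1 with 39342 not a perfect square). To show equality we compute the minimal polynomial of γ. From γ = √237 + √166: γ^2 = 237 + 2√(39342) + 166 = 403 + 2√(39342), so γ^2 - 403 = 2√(39342); squaring, (γ^2 - 403)^2 = 4·39342, i.e. γ^4 - 806γ^2 + 162409 - 157368 = 0, i.e. γ^4 - 806γ^2 + 5041 = 0. So γ is a root of x^4 - 806x^2 + 5041. This polynomial is irreducible over Q: it has no rational root (each ±√237 ± √166 is irrational), and any factorization into two quadratics over Q would force √(39342) ∈ Q (pairing opposite roots) or √237, √166 ∈ Q (other pairings), all impossible. Hence [Q(γ):Q] = 4 = [Q(√237, √166):Q], so Q(γ) = Q(√237, √166).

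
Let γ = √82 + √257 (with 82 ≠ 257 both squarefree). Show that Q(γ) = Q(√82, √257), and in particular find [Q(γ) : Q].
[Q(γ) : Q] = 4 (equivalently, Q(γ) = Q(√82, √257))

Obviously Q(γ) ⊆ Q(√82, √257), and [Q(√82, √257):Q] = 4 (since 82, 257 are distinct squarefree integers > 1 with 21074 not a perfect square). To show equality we compute the minimal polynomial of γ. From γ = √82 + √257: γ^2 = 82 + 2√(21074) + 257 = 339 + 2√(21074), so γ^2 - 339 = 2√(21074); squaring, (γ^2 - 339)^2 = 4·21074, i.e. γ^4 - 678γ^2 + 114921 - 84296 = 0, i.e. γ^4 - 678γ^2 + 30625 = 0. So γ is a root of x^4 - 678x^2 + 30625. This polynomial is irreducible over Q: it has no rational root (each ±√82 ± √257 is irrational), and any factorization into two quadratics over Q would force √(21074) ∈ Q (pairing opposite roots) or √82, √257 ∈ Q (other pairings), all impossible. Hence [Q(γ):Q] = 4 = [Q(√82, √257):Q], so Q(γ) = Q(√82, √257).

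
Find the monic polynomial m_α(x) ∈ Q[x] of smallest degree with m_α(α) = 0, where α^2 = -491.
m_α(x) = x^2 + 491

α satisfies α^2 + 491 = 0, so x^2 + 491 annihilates α. Since d = -491 is squarefree and ≠ 1, it is not a perfect square in Q, so x^2 + 491 has no rational root and is therefore irreducible over Q (a degree-2 polynomial over a field is irreducible iff it has no root). Hence m_α(x) = x^2 + 491.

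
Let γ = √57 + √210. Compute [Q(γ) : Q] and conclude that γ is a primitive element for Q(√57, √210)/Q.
[Q(γ) : Q] = 4 (equivalently, Q(γ) = Q(√57, √210))

Obviously Q(γ) ⊆ Q(√57, √210), and [Q(√57, √210):Q] = 4 (since 57, 210 are distinct squarefree integers > 1 with 11970 not a perfect square). To show equality we compute the minimal polynomial of γ. From γ = √57 + √210: γ^2 = 57 + 2√(11970) + 210 = 267 + 2√(11970), so γ^2 - 267 = 2√(11970); squaring, (γ^2 - 267)^2 = 4·11970, i.e. γ^4 - 534γ^2 + 71289 - 47880 = 0, i.e. γ^4 - 534γ^2 + 23409 = 0. So γ is a root of x^4 - 534x^2 + 23409. This polynomial is irreducible over Q: it has no rational root (each ±√57 ± √210 is irrational), and any factorization into two quadratics over Q would force √(11970) ∈ Q (pairing opposite roots) or √57, √210 ∈ Q (other pairings), all impossible. Hence [Q(γ):Q] = 4 = [Q(√57, √210):Q], so Q(γ) = Q(√57, √210).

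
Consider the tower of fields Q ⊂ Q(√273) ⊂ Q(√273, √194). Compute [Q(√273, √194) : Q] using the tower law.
[Q(√273, √194) : Q] = 4

[Q(√273):Q] = 2 (min poly x^2 - 273, irreducible since 273 is squarefree > 1). For the top step, suppose √194 ∈ Q(√273), say √194 = c + d√273 with c, d ∈ Q. Squaring: 194 = c^2 + 273d^2 + 2cd√273. Since √273 ∉ Q this forces 2cd = 0. If d = 0 then √194 = c ∈ Q, contradicting 194 squarefree > 1. If c = 0 then 194 = 273d^2, so 273·194 = (273d)^2 is a perfect square in Q — but 273·194 = 52962 is not a perfect square (since 273 and 194 are distinct squarefree integers). Contradiction. Hence √194 ∉ Q(√273), so x^2 - 194 stays irreducible over Q(√273) and [Q(√273, √194) : Q(√273)] = 2. By the tower law, [Q(√273, √194) : Q] = 2 · 2 = 4.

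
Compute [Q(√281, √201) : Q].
[Q(√281, √201) : Q] = 4

[Q(√281):Q] = 2 (min poly x^2 - 281, irreducible since 281 is squarefree > 1). For the top step, suppose √201 ∈ Q(√281), say √201 = c + d√281 with c, d ∈ Q. Squaring: 201 = c^2 + 281d^2 + 2cd√281. Since √281 ∉ Q this forces 2cd = 0. If d = 0 then √201 = c ∈ Q, contradicting 201 squarefree > 1. If c = 0 then 201 = 281d^2, so 281·201 = (281d)^2 is a perfect square in Q — but 281·201 = 56481 is not a perfect square (since 281 and 201 are distinct squarefree integers). Contradiction. Hence √201 ∉ Q(√281), so x^2 - 201 stays irreducible over Q(√281) and [Q(√281, √201) : Q(√281)] = 2. By the tower law, [Q(√281, √201) : Q] = 2 · 2 = 4.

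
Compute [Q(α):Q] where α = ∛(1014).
[Q(α):Q] = 3

The minimal polynomial of α is x^3 - 1014, irreducible over Q since 1014 is not a perfect cube (so x^3 - 1014 has no rational root). Hence [Q(α):Q] = deg(m_α) = 3.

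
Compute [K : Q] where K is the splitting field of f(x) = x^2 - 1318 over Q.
[K : Q] = 2

f(x) = x^2 - 1318 factors as (x - √1318)(x + √1318). The splitting field is K = Q(√1318). Since 1318 is squarefree and > 1, it is not a perfect square, so x^2 - 1318 is irreducible over Q and [Q(√1318) : Q] = 2. Hence [K : Q] = 2.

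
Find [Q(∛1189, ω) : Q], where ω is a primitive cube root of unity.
[Q(∛1189, ω) : Q] = 6

[Q(∛1189):Q] = 3 (min poly x^3 - 1189, irreducible since 1189 is not a perfect cube). [Q(ω):Q] = 2 (min poly x^2 + x + 1). Since Q(∛1189) ⊂ R and ω ∉ R, we have ω ∉ Q(∛1189), so x^2 + x + 1 remains irreducible over Q(∛1189) and [Q(∛1189, ω) : Q(∛1189)] = 2. By the tower law, [Q(∛1189, ω) : Q] = 3 · 2 = 6. (In fact Q(∛1189, ω) is the splitting field of x^3 - 1189 over Q.)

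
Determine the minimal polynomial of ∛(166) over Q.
m_α(x) = x^3 - 166

α satisfies α^3 = 166, so x^3 - 166 annihilates α. By the rational root test, a rational root p/q (in lowest terms) of x^3 - 166 would satisfy p^3 = 166 q^3, forcing q = 1 and p^3 = 166; but 166 is not a perfect cube, contradiction. A monic cubic over Q with no rational root is irreducible (any nontrivial factorization would include a linear factor). Hence x^3 - 166 is the minimal polynomial of α, and in particular [Q(α):Q] = 3.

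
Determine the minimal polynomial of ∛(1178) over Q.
m_α(x) = x^3 - 1178

α satisfies α^3 = 1178, so x^3 - 1178 annihilates α. By the rational root test, a rational root p/q (in lowest terms) of x^3 - 1178 would satisfy p^3 = 1178 q^3, forcing q = 1 and p^3 = 1178; but 1178 is not a perfect cube, contradiction. A monic cubic over Q with no rational root is irreducible (any nontrivial factorization would include a linear factor). Hence x^3 - 1178 is the minimal polynomial of α, and in particular [Q(α):Q] = 3.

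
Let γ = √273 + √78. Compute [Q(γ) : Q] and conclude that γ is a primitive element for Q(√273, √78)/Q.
[Q(γ) : Q] = 4 (equivalently, Q(γ) = Q(√273, √78))

Obviously Q(γ) ⊆ Q(√273, √78), and [Q(√273, √78):Q] = 4 (since 273, 78 are distinct squarefree integers > 1 with 21294 not a perfect square). To show equality we compute the minimal polynomial of γ. From γ = √273 + √78: γ^2 = 273 + 2√(21294) + 78 = 351 + 2√(21294), so γ^2 - 351 = 2√(21294); squaring, (γ^2 - 351)^2 = 4·21294, i.e. γ^4 - 702γ^2 + 123201 - 85176 = 0, i.e. γ^4 - 702γ^2 + 38025 = 0. So γ is a root of x^4 - 702x^2 + 38025. This polynomial is irreducible over Q: it has no rational root (each ±√273 ± √78 is irrational), and any factorization into two quadratics over Q would force √(21294) ∈ Q (pairing opposite roots) or √273, √78 ∈ Q (other pairings), all impossible. Hence [Q(γ):Q] = 4 = [Q(√273, √78):Q], so Q(γ) = Q(√273, √78).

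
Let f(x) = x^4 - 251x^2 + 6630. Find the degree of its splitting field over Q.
[K : Q] = 4

Solving the quadratic in x^2: x^2 = (251 ± √(251^2 - 4·6630))/2 = (251 ± √36481)/2 = (251 ± 191)/2, giving x^2 = 221 or x^2 = 30. So f(x) = (x^2 - 221)(x^2 - 30) and the roots of f are ±√221, ±√30. Hence the splitting field is K = Q(√221, √30). Since 221 and 30 are distinct squarefree integers > 1, their product 6630 is not a perfect square, so √30 ∉ Q(√221). By the tower law [K:Q] = [Q(√221,√30):Q(√221)] · [Q(√221):Q] = 2 · 2 = 4.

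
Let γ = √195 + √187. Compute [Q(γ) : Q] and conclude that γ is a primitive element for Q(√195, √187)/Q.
[Q(γ) : Q] = 4 (equivalently, Q(γ) = Q(√195, √187))

Obviously Q(γ) ⊆ Q(√195, √187), and [Q(√195, √187):Q] = 4 (since 195, 187 are distinct squarefree integers > 1 with 36465 not a perfect square). To show equality we compute the minimal polynomial of γ. From γ = √195 + √187: γ^2 = 195 + 2√(36465) + 187 = 382 + 2√(36465), so γ^2 - 382 = 2√(36465); squaring, (γ^2 - 382)^2 = 4·36465, i.e. γ^4 - 764γ^2 + 145924 - 145860 = 0, i.e. γ^4 - 764γ^2 + 64 = 0. So γ is a root of x^4 - 764x^2 + 64. This polynomial is irreducible over Q: it has no rational root (each ±√195 ± √187 is irrational), and any factorization into two quadratics over Q would force √(36465) ∈ Q (pairing opposite roots) or √195, √187 ∈ Q (other pairings), all impossible. Hence [Q(γ):Q] = 4 = [Q(√195, √187):Q], so Q(γ) = Q(√195, √187).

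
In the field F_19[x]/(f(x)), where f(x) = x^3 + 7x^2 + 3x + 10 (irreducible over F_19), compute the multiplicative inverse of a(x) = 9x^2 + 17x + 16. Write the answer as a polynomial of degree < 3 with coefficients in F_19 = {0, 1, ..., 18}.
a(x)^(-1) ≡ 10x^2 + 14x + 11 (mod f(x))

Since f is irreducible over F_19, F_19[x]/(f) is a field and a(x) ≠ 0 has an inverse. Apply the extended Euclidean algorithm to f(x) and a(x) in F_19[x]: f(x) = (17x + 13)·a(x) + (4x + 11);  a(x) = (7x + 4)·(4x + 11) + (10). The last nonzero remainder is the constant 10 = gcd(f, a) in F_19. Back-substituting through the division chain expresses 10 = s(x)·a(x) + t(x)·f(x) with s(x) ≡ 5x^2 + 7x + 15 (mod f), so (5x^2 + 7x + 15)·a(x) ≡ 10 (mod f). Multiplying by 10^(-1) ≡ 2 in F_19 gives a(x)^(-1) ≡ 2·(5x^2 + 7x + 15) ≡ 10x^2 + 14x + 11 (mod f). Check: (9x^2 + 17x + 16)·(10x^2 + 14x + 11) = 14x^4 + 11x^3 + 3x^2 + 12x + 5 ≡ 1 (mod x^3 + 7x^2 + 3x + 10).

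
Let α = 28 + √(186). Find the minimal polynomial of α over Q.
m_α(x) = x^2 - 56x + 598

From α - 28 = √(186), squaring gives (α - 28)^2 = 186, i.e. α^2 - 56α + 784 = 186, so α^2 - 56α + 598 = 0. The discriminant of x^2 - 56x + 598 is (-56)^2 - 4·(598) = 3136 - 2392 = 744, and 4·(186) is not a perfect square in Q since 186 is squarefree and ≠ 1. Hence x^2 - 56x + 598 is irreducible over Q and is the minimal polynomial of α.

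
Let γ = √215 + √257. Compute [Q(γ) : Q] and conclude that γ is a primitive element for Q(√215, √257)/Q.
[Q(γ) : Q] = 4 (equivalently, Q(γ) = Q(√215, √257))

Obviously Q(γ) ⊆ Q(√215, √257), and [Q(√215, √257):Q] = 4 (since 215, 257 are distinct squarefree integers > 1 with 55255 not a perfect square). To show equality we compute the minimal polynomial of γ. From γ = √215 + √257: γ^2 = 215 + 2√(55255) + 257 = 472 + 2√(55255), so γ^2 - 472 = 2√(55255); squaring, (γ^2 - 472)^2 = 4·55255, i.e. γ^4 - 944γ^2 + 222784 - 221020 = 0, i.e. γ^4 - 944γ^2 + 1764 = 0. So γ is a root of x^4 - 944x^2 + 1764. This polynomial is irreducible over Q: it has no rational root (each ±√215 ± √257 is irrational), and any factorization into two quadratics over Q would force √(55255) ∈ Q (pairing opposite roots) or √215, √257 ∈ Q (other pairings), all impossible. Hence [Q(γ):Q] = 4 = [Q(√215, √257):Q], so Q(γ) = Q(√215, √257).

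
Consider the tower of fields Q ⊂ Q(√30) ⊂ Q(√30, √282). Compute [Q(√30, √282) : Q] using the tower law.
[Q(√30, √282) : Q] = 4

[Q(√30):Q] = 2 (min poly x^2 - 30, irreducible since 30 is squarefree > 1). For the top step, suppose √282 ∈ Q(√30), say √282 = c + d√30 with c, d ∈ Q. Squaring: 282 = c^2 + 30d^2 + 2cd√30. Since √30 ∉ Q this forces 2cd = 0. If d = 0 then √282 = c ∈ Q, contradicting 282 squarefree > 1. If c = 0 then 282 = 30d^2, so 30·282 = (30d)^2 is a perfect square in Q — but 30·282 = 8460 is not a perfect square (since 30 and 282 are distinct squarefree integers). Contradiction. Hence √282 ∉ Q(√30), so x^2 - 282 stays irreducible over Q(√30) and [Q(√30, √282) : Q(√30)] = 2. By the tower law, [Q(√30, √282) : Q] = 2 · 2 = 4.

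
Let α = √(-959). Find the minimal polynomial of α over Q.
m_α(x) = x^2 + 959

α satisfies α^2 + 959 = 0, so x^2 + 959 annihilates α. Since d = -959 is squarefree and ≠ 1, it is not a perfect square in Q, so x^2 + 959 has no rational root and is therefore irreducible over Q (a degree-2 polynomial over a field is irreducible iff it has no root). Hence m_α(x) = x^2 + 959.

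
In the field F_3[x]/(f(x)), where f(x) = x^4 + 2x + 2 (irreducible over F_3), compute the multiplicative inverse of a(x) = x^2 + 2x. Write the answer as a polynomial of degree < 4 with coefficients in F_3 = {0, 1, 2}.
a(x)^(-1) ≡ x^2 + x + 1 (mod f(x))

Since f is irreducible over F_3, F_3[x]/(f) is a field and a(x) ≠ 0 has an inverse. Apply the extended Euclidean algorithm to f(x) and a(x) in F_3[x]: f(x) = (x^2 + x + 1)·a(x) + (2). The last nonzero remainder is the constant 2 = gcd(f, a) in F_3. Back-substituting through the division chain expresses 2 = s(x)·a(x) + t(x)·f(x) with s(x) ≡ 2x^2 + 2x + 2 (mod f), so (2x^2 + 2x + 2)·a(x) ≡ 2 (mod f). Multiplying by 2^(-1) ≡ 2 in F_3 gives a(x)^(-1) ≡ 2·(2x^2 + 2x + 2) ≡ x^2 + x + 1 (mod f). Check: (x^2 + 2x)·(x^2 + x + 1) = x^4 + 2x ≡ 1 (mod x^4 + 2x + 2).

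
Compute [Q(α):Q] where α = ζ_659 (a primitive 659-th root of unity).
[Q(α):Q] = 658

The minimal polynomial of ζ_659 over Q is the 659-th cyclotomic polynomial Φ_659(x), which is irreducible over Q and has degree φ(659) = 658. Hence [Q(α):Q] = φ(659) = 658.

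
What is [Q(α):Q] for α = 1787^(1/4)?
[Q(α):Q] = 4

α is a root of x^4 - 1787. By Eisenstein's criterion at the prime p = 1787 (which divides the constant term 1787 but p^2 = 3193369 does not, since 1787 is squarefree), x^4 - 1787 is irreducible over Q. Hence [Q(α):Q] = 4.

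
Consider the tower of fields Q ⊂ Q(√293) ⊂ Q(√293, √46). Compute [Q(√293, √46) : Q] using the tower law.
[Q(√293, √46) : Q] = 4

[Q(√293):Q] = 2 (min poly x^2 - 293, irreducible since 293 is squarefree > 1). For the top step, suppose √46 ∈ Q(√293), say √46 = c + d√293 with c, d ∈ Q. Squaring: 46 = c^2 + 293d^2 + 2cd√293. Since √293 ∉ Q this forces 2cd = 0. If d = 0 then √46 = c ∈ Q, contradicting 46 squarefree > 1. If c = 0 then 46 = 293d^2, so 293·46 = (293d)^2 is a perfect square in Q — but 293·46 = 13478 is not a perfect square (since 293 and 46 are distinct squarefree integers). Contradiction. Hence √46 ∉ Q(√293), so x^2 - 46 stays irreducible over Q(√293) and [Q(√293, √46) : Q(√293)] = 2. By the tower law, [Q(√293, √46) : Q] = 2 · 2 = 4.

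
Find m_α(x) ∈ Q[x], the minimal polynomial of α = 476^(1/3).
m_α(x) = x^3 - 476

α satisfies α^3 = 476, so x^3 - 476 annihilates α. By the rational root test, a rational root p/q (in lowest terms) of x^3 - 476 would satisfy p^3 = 476 q^3, forcing q = 1 and p^3 = 476; but 476 is not a perfect cube, contradiction. A monic cubic over Q with no rational root is irreducible (any nontrivial factorization would include a linear factor). Hence x^3 - 476 is the minimal polynomial of α, and in particular [Q(α):Q] = 3.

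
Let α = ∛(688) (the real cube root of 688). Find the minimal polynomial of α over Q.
m_α(x) = x^3 - 688

α satisfies α^3 = 688, so x^3 - 688 annihilates α. By the rational root test, a rational root p/q (in lowest terms) of x^3 - 688 would satisfy p^3 = 688 q^3, forcing q = 1 and p^3 = 688; but 688 is not a perfect cube, contradiction. A monic cubic over Q with no rational root is irreducible (any nontrivial factorization would include a linear factor). Hence x^3 - 688 is the minimal polynomial of α, and in particular [Q(α):Q] = 3.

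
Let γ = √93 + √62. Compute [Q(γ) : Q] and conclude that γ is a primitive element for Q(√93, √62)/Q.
[Q(γ) : Q] = 4 (equivalently, Q(γ) = Q(√93, √62))

Obviously Q(γ) ⊆ Q(√93, √62), and [Q(√93, √62):Q] = 4 (since 93, 62 are distinct squarefree integers > 1 with 5766 not a perfect square). To show equality we compute the minimal polynomial of γ. From γ = √93 + √62: γ^2 = 93 + 2√(5766) + 62 = 155 + 2√(5766), so γ^2 - 155 = 2√(5766); squaring, (γ^2 - 155)^2 = 4·5766, i.e. γ^4 - 310γ^2 + 24025 - 23064 = 0, i.e. γ^4 - 310γ^2 + 961 = 0. So γ is a root of x^4 - 310x^2 + 961. This polynomial is irreducible over Q: it has no rational root (each ±√93 ± √62 is irrational), and any factorization into two quadratics over Q would force √(5766) ∈ Q (pairing opposite roots) or √93, √62 ∈ Q (other pairings), all impossible. Hence [Q(γ):Q] = 4 = [Q(√93, √62):Q], so Q(γ) = Q(√93, √62).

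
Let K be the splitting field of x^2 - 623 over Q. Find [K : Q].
[K : Q] = 2

f(x) = x^2 - 623 factors as (x - √623)(x + √623). The splitting field is K = Q(√623). Since 623 is squarefree and > 1, it is not a perfect square, so x^2 - 623 is irreducible over Q and [Q(√623) : Q] = 2. Hence [K : Q] = 2.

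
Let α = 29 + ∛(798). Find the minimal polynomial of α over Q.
m_α(x) = x^3 - 87x^2 + 2523x - 25187

Set β = α - 29 = ∛(798), so β^3 = 798. Then (α - 29)^3 - 798 = 0, i.e. α is a root of g(x) = (x - 29)^3 - 798 = x^3 - 87x^2 + 2523x - 25187. Since g(x) = h(x - 29) where h(x) = x^3 - 798, and h is irreducible over Q (because 798 is not a perfect cube, so h has no rational root, and a monic cubic with no rational root is irreducible), g is also irreducible (irreducibility is preserved under the substitution x → x - 29). Hence m_α(x) = x^3 - 87x^2 + 2523x - 25187.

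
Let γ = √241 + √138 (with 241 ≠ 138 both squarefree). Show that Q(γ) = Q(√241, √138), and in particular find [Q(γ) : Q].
[Q(γ) : Q] = 4 (equivalently, Q(γ) = Q(√241, √138))

Obviously Q(γ) ⊆ Q(√241, √138), and [Q(√241, √138):Q] = 4 (since 241, 138 are distinct squarefree integers > 1 with 33258 not a perfect square). To show equality we compute the minimal polynomial of γ. From γ = √241 + √138: γ^2 = 241 + 2√(33258) + 138 = 379 + 2√(33258), so γ^2 - 379 = 2√(33258); squaring, (γ^2 - 379)^2 = 4·33258, i.e. γ^4 - 758γ^2 + 143641 - 133032 = 0, i.e. γ^4 - 758γ^2 + 10609 = 0. So γ is a root of x^4 - 758x^2 + 10609. This polynomial is irreducible over Q: it has no rational root (each ±√241 ± √138 is irrational), and any factorization into two quadratics over Q would force √(33258) ∈ Q (pairing opposite roots) or √241, √138 ∈ Q (other pairings), all impossible. Hence [Q(γ):Q] = 4 = [Q(√241, √138):Q], so Q(γ) = Q(√241, √138).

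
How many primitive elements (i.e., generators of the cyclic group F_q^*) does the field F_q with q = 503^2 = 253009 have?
There are φ(253008) = 72000 primitive elements

F_q^* is cyclic of order q - 1 = 253008. A cyclic group of order m has exactly φ(m) generators. Here m = 253008 = 2^4 · 3^2 · 7 · 251, so the number of primitive elements is φ(253008) = 72000.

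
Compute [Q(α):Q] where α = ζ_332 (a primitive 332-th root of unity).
[Q(α):Q] = 164

The minimal polynomial of ζ_332 over Q is the 332-th cyclotomic polynomial Φ_332(x), which is irreducible over Q and has degree φ(332) = 164. Hence [Q(α):Q] = φ(332) = 164.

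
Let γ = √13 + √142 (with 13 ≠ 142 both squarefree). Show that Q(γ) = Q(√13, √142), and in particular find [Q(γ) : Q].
[Q(γ) : Q] = 4 (equivalently, Q(γ) = Q(√13, √142))

Obviously Q(γ) ⊆ Q(√13, √142), and [Q(√13, √142):Q] = 4 (since 13, 142 are distinct squarefree integers > 1 with 1846 not a perfect square). To show equality we compute the minimal polynomial of γ. From γ = √13 + √142: γ^2 = 13 + 2√(1846) + 142 = 155 + 2√(1846), so γ^2 - 155 = 2√(1846); squaring, (γ^2 - 155)^2 = 4·1846, i.e. γ^4 - 310γ^2 + 24025 - 7384 = 0, i.e. γ^4 - 310γ^2 + 16641 = 0. So γ is a root of x^4 - 310x^2 + 16641. This polynomial is irreducible over Q: it has no rational root (each ±√13 ± √142 is irrational), and any factorization into two quadratics over Q would force √(1846) ∈ Q (pairing opposite roots) or √13, √142 ∈ Q (other pairings), all impossible. Hence [Q(γ):Q] = 4 = [Q(√13, √142):Q], so Q(γ) = Q(√13, √142).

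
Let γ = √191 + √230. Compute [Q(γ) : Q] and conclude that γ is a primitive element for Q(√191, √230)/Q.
[Q(γ) : Q] = 4 (equivalently, Q(γ) = Q(√191, √230))

Obviously Q(γ) ⊆ Q(√191, √230), and [Q(√191, √230):Q] = 4 (since 191, 230 are distinct squarefree integers > 1 with 43930 not a perfect square). To show equality we compute the minimal polynomial of γ. From γ = √191 + √230: γ^2 = 191 + 2√(43930) + 230 = 421 + 2√(43930), so γ^2 - 421 = 2√(43930); squaring, (γ^2 - 421)^2 = 4·43930, i.e. γ^4 - 842γ^2 + 177241 - 175720 = 0, i.e. γ^4 - 842γ^2 + 1521 = 0. So γ is a root of x^4 - 842x^2 + 1521. This polynomial is irreducible over Q: it has no rational root (each ±√191 ± √230 is irrational), and any factorization into two quadratics over Q would force √(43930) ∈ Q (pairing opposite roots) or √191, √230 ∈ Q (other pairings), all impossible. Hence [Q(γ):Q] = 4 = [Q(√191, √230):Q], so Q(γ) = Q(√191, √230).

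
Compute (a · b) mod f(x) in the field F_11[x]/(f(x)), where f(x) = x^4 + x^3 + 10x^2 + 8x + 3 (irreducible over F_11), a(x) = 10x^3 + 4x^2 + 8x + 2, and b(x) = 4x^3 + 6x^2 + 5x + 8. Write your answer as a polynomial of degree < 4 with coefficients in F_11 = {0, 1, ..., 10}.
a · b ≡ 4x^3 + 6x^2 + 10x + 5 (mod f(x))

Multiply in F_11[x]: a(x)·b(x) = (10x^3 + 4x^2 + 8x + 2)·(4x^3 + 6x^2 + 5x + 8) = 7x^6 + 10x^5 + 7x^4 + 2x^3 + 7x^2 + 8x + 5. This has degree ≥ 4, so divide by f(x) over F_11: 7x^6 + 10x^5 + 7x^4 + 2x^3 + 7x^2 + 8x + 5 = (7x^2 + 3x)·(x^4 + x^3 + 10x^2 + 8x + 3) + (4x^3 + 6x^2 + 10x + 5). Hence a·b ≡ 4x^3 + 6x^2 + 10x + 5 (mod f). (F_11[x]/(f) is a field with 11^4 = 14641 elements since f is irreducible of degree 4.)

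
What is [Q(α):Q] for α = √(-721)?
[Q(α):Q] = 2

[Q(α):Q] equals the degree of the minimal polynomial of α. Here α^2 = -721 and x^2 + 721 is irreducible (d = -721 is squarefree, ≠ 1, hence not a square), so deg(m_α) = 2. Thus [Q(α):Q] = 2.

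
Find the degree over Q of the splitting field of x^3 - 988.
[K : Q] = 6

The roots of x^3 - 988 are ∛988, ω∛988, ω^2∛988 where ω = e^(2πi/3) is a primitive cube root of unity, so K = Q(∛988, ω). Now [Q(∛988):Q] = 3 (since 988 is not a perfect cube, x^3 - 988 is irreducible) and [Q(ω):Q] = 2. Both 2 and 3 divide [K:Q], and [K:Q] ≤ 3·2 = 6, so [K:Q] = 6. (Equivalently: Q(∛988) ⊂ R but ω ∉ R, so [K : Q(∛988)] = 2.)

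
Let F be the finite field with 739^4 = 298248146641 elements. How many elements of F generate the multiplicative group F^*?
There are φ(298248146640) = 75495628800 primitive elements

F_q^* is cyclic of order q - 1 = 298248146640. A cyclic group of order m has exactly φ(m) generators. Here m = 298248146640 = 2^4 · 3^2 · 5 · 37 · 41 · 273061, so the number of primitive elements is φ(298248146640) = 75495628800.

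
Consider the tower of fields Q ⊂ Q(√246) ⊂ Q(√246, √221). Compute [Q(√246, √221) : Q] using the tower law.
[Q(√246, √221) : Q] = 4

[Q(√246):Q] = 2 (min poly x^2 - 246, irreducible since 246 is squarefree > 1). For the top step, suppose √221 ∈ Q(√246), say √221 = c + d√246 with c, d ∈ Q. Squaring: 221 = c^2 + 246d^2 + 2cd√246. Since √246 ∉ Q this forces 2cd = 0. If d = 0 then √221 = c ∈ Q, contradicting 221 squarefree > 1. If c = 0 then 221 = 246d^2, so 246·221 = (246d)^2 is a perfect square in Q — but 246·221 = 54366 is not a perfect square (since 246 and 221 are distinct squarefree integers). Contradiction. Hence √221 ∉ Q(√246), so x^2 - 221 stays irreducible over Q(√246) and [Q(√246, √221) : Q(√246)] = 2. By the tower law, [Q(√246, √221) : Q] = 2 · 2 = 4.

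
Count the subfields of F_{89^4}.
F_{89^4} has 3 subfields

The subfields of F_{p^n} are exactly the fields F_{p^d} for d | n (each is the fixed field of the unique index-d subgroup of Gal(F_{p^n}/F_p) ≅ Z/nZ). The divisors of n = 4 are {1, 2, 4}, giving 3 subfields: F_{89^1}, F_{89^2}, F_{89^4}.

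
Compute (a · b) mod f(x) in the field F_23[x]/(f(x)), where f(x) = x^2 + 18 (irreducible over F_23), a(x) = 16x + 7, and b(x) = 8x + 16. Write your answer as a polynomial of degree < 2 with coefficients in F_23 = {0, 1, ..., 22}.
a · b ≡ 13x + 16 (mod f(x))

Multiply in F_23[x]: a(x)·b(x) = (16x + 7)·(8x + 16) = 13x^2 + 13x + 20. This has degree ≥ 2, so divide by f(x) over F_23: 13x^2 + 13x + 20 = (13)·(x^2 + 18) + (13x + 16). Hence a·b ≡ 13x + 16 (mod f). (F_23[x]/(f) is a field with 23^2 = 529 elements since f is irreducible of degree 2.)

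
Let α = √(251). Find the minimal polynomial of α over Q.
m_α(x) = x^2 - 251

α satisfies α^2 - 251 = 0, so x^2 - 251 annihilates α. Since d = 251 is squarefree and ≠ 1, it is not a perfect square in Q, so x^2 - 251 has no rational root and is therefore irreducible over Q (a degree-2 polynomial over a field is irreducible iff it has no root). Hence m_α(x) = x^2 - 251.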